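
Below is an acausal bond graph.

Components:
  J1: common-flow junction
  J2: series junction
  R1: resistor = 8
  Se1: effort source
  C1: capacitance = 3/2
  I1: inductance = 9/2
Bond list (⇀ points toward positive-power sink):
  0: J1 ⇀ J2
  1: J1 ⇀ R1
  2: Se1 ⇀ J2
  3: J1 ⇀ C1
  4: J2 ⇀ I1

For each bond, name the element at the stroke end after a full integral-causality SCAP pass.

bond 0 →J2
bond 1 →J1
bond 2 →J2
bond 3 →J1
bond 4 →I1

b2 stroke→J2  (Se1 (Se) sets effort on bond)
b3 stroke→J1  (C1 outputs effort q/C1)
b4 stroke→I1  (I1 outputs flow p/I1)
b0 stroke→J2  (1-jn J2 has f-setter on 4)
b1 stroke→J1  (J1: bond 0 brought flow, rest push out)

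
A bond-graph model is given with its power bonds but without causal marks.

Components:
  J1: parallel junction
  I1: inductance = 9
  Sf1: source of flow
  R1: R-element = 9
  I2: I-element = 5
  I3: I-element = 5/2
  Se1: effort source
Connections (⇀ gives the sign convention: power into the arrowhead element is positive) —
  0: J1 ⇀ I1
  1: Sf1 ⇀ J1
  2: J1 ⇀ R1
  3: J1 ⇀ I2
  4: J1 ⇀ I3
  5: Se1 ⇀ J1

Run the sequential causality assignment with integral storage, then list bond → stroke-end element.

#0 stroke→I1
#1 stroke→Sf1
#2 stroke→R1
#3 stroke→I2
#4 stroke→I3
#5 stroke→J1

#1 →Sf1  (Sf1 (Sf) sets flow on bond)
#5 →J1  (source Se1 imposes e)
#0 →I1  (J1: bond 5 brought effort, rest push out)
#2 →R1  (J1 effort already set via bond 5)
#3 →I2  (J1: bond 5 brought effort, rest push out)
#4 →I3  (0-jn J1 has e-setter on 5)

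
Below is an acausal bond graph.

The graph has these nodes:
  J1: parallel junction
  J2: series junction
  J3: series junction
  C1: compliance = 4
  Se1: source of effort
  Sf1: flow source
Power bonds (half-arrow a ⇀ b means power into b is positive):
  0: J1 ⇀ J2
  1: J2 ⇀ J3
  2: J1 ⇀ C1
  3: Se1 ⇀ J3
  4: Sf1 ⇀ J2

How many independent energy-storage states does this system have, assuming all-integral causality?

1  (C1 all integral)

bond 3 stroke at J3  (source Se1 imposes e)
bond 4 stroke at Sf1  (source Sf1 imposes f)
bond 0 stroke at J2  (common-f at J2 fixed by 4)
bond 1 stroke at J2  (common-f at J2 fixed by 4)
bond 2 stroke at J1  (J1: last free bond brings effort in)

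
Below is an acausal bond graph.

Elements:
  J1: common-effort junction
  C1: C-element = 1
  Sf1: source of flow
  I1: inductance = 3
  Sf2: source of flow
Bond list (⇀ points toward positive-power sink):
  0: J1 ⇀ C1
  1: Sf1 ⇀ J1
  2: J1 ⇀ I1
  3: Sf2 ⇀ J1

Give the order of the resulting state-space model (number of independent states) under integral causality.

2  (C1, I1 all integral)

#1 stroke→Sf1  (Sf1: flow source, stroke at near end)
#3 stroke→Sf2  (Sf2 (Sf) sets flow on bond)
#0 stroke→J1  (C1 outputs effort q/C1)
#2 stroke→I1  (J1: bond 0 brought effort, rest push out)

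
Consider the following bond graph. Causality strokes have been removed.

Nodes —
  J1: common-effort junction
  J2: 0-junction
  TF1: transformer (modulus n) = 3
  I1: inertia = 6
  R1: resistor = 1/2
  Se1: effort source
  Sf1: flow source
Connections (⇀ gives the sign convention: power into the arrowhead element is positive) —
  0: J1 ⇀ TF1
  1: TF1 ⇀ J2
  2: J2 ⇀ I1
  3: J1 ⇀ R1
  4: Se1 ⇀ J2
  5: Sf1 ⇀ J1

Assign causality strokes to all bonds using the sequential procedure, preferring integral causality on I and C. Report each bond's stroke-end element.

#0 →J1
#1 →TF1
#2 →I1
#3 →R1
#4 →J2
#5 →Sf1

β4 stroke→J2  (Se1: effort source, stroke at far end)
β5 stroke→Sf1  (Sf1 fixes flow; stroke at Sf1)
β1 stroke→TF1  (common-e at J2 fixed by 4)
β2 stroke→I1  (0-jn J2 has e-setter on 4)
β0 stroke→J1  (TF1 one-in-one-out from 1)
β3 stroke→R1  (common-e at J1 fixed by 0)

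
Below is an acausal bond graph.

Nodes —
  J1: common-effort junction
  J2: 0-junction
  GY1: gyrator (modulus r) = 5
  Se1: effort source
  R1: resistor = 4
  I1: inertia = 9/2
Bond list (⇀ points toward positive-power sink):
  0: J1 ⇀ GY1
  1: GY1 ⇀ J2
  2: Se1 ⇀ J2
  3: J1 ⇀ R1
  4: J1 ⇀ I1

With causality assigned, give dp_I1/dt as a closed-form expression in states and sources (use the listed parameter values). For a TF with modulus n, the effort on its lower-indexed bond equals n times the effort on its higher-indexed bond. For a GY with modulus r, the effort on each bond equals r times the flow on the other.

dp_I1/dt = -4*E_Se1/5 - 8*p_I1/9

b2 →J2  (Se1 (Se) sets effort on bond)
b1 →GY1  (J2 effort already set via bond 2)
b0 →GY1  (through GY1, causality inverts; strokes same side of GY1)
b4 →I1  (prefer integral on I1)
b3 →J1  (only one effort-in slot at J1)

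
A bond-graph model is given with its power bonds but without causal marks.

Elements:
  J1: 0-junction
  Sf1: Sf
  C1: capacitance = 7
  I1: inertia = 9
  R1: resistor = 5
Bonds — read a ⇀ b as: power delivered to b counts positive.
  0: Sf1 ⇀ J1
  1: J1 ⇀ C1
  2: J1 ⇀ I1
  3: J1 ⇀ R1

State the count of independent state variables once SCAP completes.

b0 →Sf1  (Sf1 fixes flow; stroke at Sf1)
b1 →J1  (C1 integral (e out))
b2 →I1  (0-jn J1 has e-setter on 1)
b3 →R1  (J1 effort already set via bond 1)

2  (C1, I1 all integral)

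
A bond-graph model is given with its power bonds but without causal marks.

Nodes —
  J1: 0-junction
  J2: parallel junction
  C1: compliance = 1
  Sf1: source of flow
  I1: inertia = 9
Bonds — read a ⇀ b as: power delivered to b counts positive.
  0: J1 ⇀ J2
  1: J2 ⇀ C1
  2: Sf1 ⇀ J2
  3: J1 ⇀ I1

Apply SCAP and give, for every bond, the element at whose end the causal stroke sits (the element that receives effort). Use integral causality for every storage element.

β2 stroke→Sf1  (Sf1 (Sf) sets flow on bond)
β1 stroke→J2  (C1 integral (e out))
β0 stroke→J1  (J2 effort already set via bond 1)
β3 stroke→I1  (J1 effort already set via bond 0)

b0 stroke at J1
b1 stroke at J2
b2 stroke at Sf1
b3 stroke at I1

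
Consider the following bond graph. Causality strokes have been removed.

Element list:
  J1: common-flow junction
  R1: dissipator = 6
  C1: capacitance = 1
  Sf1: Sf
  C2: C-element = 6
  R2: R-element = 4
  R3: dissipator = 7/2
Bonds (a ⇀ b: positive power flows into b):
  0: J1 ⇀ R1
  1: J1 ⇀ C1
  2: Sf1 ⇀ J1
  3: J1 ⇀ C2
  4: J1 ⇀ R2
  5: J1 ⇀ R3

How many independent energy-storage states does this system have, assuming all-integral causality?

bond 2 →Sf1  (Sf1 (Sf) sets flow on bond)
bond 0 →J1  (J1 flow already set via bond 2)
bond 1 →J1  (J1: bond 2 brought flow, rest push out)
bond 3 →J1  (common-f at J1 fixed by 2)
bond 4 →J1  (1-jn J1 has f-setter on 2)
bond 5 →J1  (J1: bond 2 brought flow, rest push out)

2  (C1, C2 all integral)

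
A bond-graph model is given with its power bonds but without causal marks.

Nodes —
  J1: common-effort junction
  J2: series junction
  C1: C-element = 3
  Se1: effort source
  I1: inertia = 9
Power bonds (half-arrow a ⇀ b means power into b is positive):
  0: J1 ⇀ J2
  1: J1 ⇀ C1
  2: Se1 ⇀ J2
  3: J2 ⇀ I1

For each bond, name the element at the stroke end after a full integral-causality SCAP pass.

bond 2 |J2  (Se1 (Se) sets effort on bond)
bond 1 |J1  (C1 outputs effort q/C1)
bond 0 |J2  (common-e at J1 fixed by 1)
bond 3 |I1  (closing 1-jn rule on J2)

bond 0 stroke at J2
bond 1 stroke at J1
bond 2 stroke at J2
bond 3 stroke at I1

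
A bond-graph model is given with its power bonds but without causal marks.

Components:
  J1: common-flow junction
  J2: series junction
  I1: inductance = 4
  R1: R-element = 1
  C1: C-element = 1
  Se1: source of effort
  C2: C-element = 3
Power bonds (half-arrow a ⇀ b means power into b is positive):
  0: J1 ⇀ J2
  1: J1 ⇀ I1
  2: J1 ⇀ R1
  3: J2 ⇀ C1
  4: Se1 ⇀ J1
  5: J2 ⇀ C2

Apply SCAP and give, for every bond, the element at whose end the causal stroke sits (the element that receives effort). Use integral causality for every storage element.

bond 4 |J1  (Se1: effort source, stroke at far end)
bond 1 |I1  (I1: I, integral causality)
bond 0 |J1  (1-jn J1 has f-setter on 1)
bond 2 |J1  (J1 flow already set via bond 1)
bond 3 |J2  (J2 flow already set via bond 0)
bond 5 |J2  (J2: bond 0 brought flow, rest push out)

β0 stroke→J1
β1 stroke→I1
β2 stroke→J1
β3 stroke→J2
β4 stroke→J1
β5 stroke→J2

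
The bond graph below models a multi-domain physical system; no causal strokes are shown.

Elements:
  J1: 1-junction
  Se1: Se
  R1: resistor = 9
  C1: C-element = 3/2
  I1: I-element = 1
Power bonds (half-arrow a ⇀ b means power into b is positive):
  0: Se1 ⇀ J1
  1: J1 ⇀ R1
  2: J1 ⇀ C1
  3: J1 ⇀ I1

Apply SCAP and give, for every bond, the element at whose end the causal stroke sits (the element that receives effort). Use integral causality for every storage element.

#0 |J1  (Se1: effort source, stroke at far end)
#2 |J1  (C1 integral (e out))
#3 |I1  (I1: I, integral causality)
#1 |J1  (J1 flow already set via bond 3)

b0 stroke at J1
b1 stroke at J1
b2 stroke at J1
b3 stroke at I1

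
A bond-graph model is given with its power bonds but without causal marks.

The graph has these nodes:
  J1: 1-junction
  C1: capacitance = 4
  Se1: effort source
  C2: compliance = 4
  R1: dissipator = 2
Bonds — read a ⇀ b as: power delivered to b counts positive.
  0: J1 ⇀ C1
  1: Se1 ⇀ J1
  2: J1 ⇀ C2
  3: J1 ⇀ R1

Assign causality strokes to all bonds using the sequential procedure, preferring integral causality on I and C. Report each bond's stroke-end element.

bond 1 |J1  (Se1: effort source, stroke at far end)
bond 0 |J1  (prefer integral on C1)
bond 2 |J1  (C2: C, integral causality)
bond 3 |R1  (closing 1-jn rule on J1)

bond 0 →J1
bond 1 →J1
bond 2 →J1
bond 3 →R1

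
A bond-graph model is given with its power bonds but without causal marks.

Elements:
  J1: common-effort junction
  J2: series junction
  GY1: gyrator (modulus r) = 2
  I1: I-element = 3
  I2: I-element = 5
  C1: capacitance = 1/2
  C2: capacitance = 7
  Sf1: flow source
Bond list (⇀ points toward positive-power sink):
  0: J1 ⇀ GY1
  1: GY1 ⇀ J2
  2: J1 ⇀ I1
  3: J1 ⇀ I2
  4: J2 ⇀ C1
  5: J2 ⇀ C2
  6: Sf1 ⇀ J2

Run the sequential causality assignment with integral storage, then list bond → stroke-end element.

β6 →Sf1  (Sf1 (Sf) sets flow on bond)
β1 →J2  (1-jn J2 has f-setter on 6)
β4 →J2  (J2 flow already set via bond 6)
β5 →J2  (J2: bond 6 brought flow, rest push out)
β0 →J1  (GY1: gyrator matches bond 1)
β2 →I1  (J1 effort already set via bond 0)
β3 →I2  (common-e at J1 fixed by 0)

bond 0 stroke at J1
bond 1 stroke at J2
bond 2 stroke at I1
bond 3 stroke at I2
bond 4 stroke at J2
bond 5 stroke at J2
bond 6 stroke at Sf1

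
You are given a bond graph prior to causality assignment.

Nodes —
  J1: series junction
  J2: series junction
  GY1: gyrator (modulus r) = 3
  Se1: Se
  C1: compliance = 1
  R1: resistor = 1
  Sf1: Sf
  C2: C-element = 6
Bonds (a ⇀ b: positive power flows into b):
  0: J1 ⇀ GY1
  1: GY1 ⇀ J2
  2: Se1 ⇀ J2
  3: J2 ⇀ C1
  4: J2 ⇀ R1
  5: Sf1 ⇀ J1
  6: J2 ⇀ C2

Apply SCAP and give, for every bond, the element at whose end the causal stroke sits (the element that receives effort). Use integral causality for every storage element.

b0 →J1
b1 →J2
b2 →J2
b3 →J2
b4 →R1
b5 →Sf1
b6 →J2

#2 →J2  (Se1 (Se) sets effort on bond)
#5 →Sf1  (source Sf1 imposes f)
#0 →J1  (J1: bond 5 brought flow, rest push out)
#1 →J2  (through GY1, causality inverts; strokes same side of GY1)
#3 →J2  (prefer integral on C1)
#6 →J2  (C2 outputs effort q/C2)
#4 →R1  (only one flow-in slot at J2)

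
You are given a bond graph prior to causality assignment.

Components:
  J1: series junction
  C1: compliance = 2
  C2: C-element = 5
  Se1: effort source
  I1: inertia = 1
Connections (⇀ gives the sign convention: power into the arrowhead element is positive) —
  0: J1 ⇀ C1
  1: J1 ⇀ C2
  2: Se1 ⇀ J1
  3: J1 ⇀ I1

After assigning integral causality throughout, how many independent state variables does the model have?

bond 2 |J1  (Se1 (Se) sets effort on bond)
bond 0 |J1  (C1: C, integral causality)
bond 1 |J1  (C2: C, integral causality)
bond 3 |I1  (J1 needs exactly one f-in)

3  (C1, C2, I1 all integral)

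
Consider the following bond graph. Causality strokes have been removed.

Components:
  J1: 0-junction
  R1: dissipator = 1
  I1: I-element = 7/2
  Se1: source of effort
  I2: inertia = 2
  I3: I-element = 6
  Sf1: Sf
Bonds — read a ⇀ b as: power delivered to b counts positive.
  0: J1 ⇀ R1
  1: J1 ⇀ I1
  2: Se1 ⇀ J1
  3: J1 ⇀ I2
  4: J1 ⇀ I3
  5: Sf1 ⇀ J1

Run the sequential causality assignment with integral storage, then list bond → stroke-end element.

β2 →J1  (Se1 (Se) sets effort on bond)
β5 →Sf1  (Sf1: flow source, stroke at near end)
β0 →R1  (J1 effort already set via bond 2)
β1 →I1  (J1 effort already set via bond 2)
β3 →I2  (common-e at J1 fixed by 2)
β4 →I3  (J1: bond 2 brought effort, rest push out)

b0 stroke→R1
b1 stroke→I1
b2 stroke→J1
b3 stroke→I2
b4 stroke→I3
b5 stroke→Sf1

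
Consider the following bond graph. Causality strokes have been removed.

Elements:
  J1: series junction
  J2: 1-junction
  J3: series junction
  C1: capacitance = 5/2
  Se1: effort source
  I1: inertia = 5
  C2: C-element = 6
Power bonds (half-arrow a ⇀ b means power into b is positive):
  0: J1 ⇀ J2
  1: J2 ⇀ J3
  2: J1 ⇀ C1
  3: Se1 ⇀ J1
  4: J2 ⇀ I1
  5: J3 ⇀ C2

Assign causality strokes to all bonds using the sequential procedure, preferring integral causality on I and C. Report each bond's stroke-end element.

bond 3 |J1  (Se1 (Se) sets effort on bond)
bond 2 |J1  (C1: C, integral causality)
bond 0 |J2  (closing 1-jn rule on J1)
bond 4 |I1  (I1 outputs flow p/I1)
bond 1 |J2  (1-jn J2 has f-setter on 4)
bond 5 |J3  (common-f at J3 fixed by 1)

#0 stroke at J2
#1 stroke at J2
#2 stroke at J1
#3 stroke at J1
#4 stroke at I1
#5 stroke at J3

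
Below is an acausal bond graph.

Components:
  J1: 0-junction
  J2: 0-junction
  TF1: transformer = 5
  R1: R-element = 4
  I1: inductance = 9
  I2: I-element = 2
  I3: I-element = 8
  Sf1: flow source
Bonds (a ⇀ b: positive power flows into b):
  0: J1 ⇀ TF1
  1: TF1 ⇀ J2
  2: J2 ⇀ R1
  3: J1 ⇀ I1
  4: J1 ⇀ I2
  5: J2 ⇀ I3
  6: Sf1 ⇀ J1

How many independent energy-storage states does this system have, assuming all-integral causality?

β6 stroke at Sf1  (Sf1: flow source, stroke at near end)
β3 stroke at I1  (I1 integral (f out))
β4 stroke at I2  (I2 integral (f out))
β0 stroke at J1  (J1 needs exactly one e-in)
β1 stroke at TF1  (through TF1, causality passes straight; one stroke at TF1)
β5 stroke at I3  (I3: I, integral causality)
β2 stroke at J2  (closing 0-jn rule on J2)

3  (I1, I2, I3 all integral)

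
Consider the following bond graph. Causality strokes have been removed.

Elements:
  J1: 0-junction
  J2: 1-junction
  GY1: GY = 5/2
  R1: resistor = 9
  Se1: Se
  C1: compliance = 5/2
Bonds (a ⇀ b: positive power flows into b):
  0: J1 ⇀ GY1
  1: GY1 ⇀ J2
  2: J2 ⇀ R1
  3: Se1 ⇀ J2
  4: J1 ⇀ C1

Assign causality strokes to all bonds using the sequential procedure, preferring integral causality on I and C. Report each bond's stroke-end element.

#0 stroke at GY1
#1 stroke at GY1
#2 stroke at J2
#3 stroke at J2
#4 stroke at J1

β3 stroke→J2  (Se1 fixes effort; stroke away)
β4 stroke→J1  (prefer integral on C1)
β0 stroke→GY1  (0-jn J1 has e-setter on 4)
β1 stroke→GY1  (GY GY1: same side as bond 0)
β2 stroke→J2  (J2: bond 1 brought flow, rest push out)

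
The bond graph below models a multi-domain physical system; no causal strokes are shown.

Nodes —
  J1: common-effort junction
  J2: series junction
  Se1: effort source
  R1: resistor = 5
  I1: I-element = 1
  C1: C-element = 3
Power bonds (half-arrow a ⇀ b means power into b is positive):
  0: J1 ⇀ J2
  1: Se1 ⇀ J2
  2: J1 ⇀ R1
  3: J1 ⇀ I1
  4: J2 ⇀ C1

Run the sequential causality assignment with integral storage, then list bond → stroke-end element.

β0 stroke at J1
β1 stroke at J2
β2 stroke at R1
β3 stroke at I1
β4 stroke at J2

bond 1 |J2  (source Se1 imposes e)
bond 3 |I1  (I1 integral (f out))
bond 4 |J2  (C1: C, integral causality)
bond 0 |J1  (J2 needs exactly one f-in)
bond 2 |R1  (J1 effort already set via bond 0)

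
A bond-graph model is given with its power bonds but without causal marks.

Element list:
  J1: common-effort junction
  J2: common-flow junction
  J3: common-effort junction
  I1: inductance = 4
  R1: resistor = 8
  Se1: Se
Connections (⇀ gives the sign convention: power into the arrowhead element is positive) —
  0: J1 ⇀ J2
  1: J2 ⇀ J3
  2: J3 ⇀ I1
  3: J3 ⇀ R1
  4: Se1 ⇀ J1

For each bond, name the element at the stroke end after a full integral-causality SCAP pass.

#0 stroke→J2
#1 stroke→J3
#2 stroke→I1
#3 stroke→R1
#4 stroke→J1

#4 →J1  (Se1: effort source, stroke at far end)
#0 →J2  (J1: bond 4 brought effort, rest push out)
#1 →J3  (closing 1-jn rule on J2)
#2 →I1  (J3 effort already set via bond 1)
#3 →R1  (0-jn J3 has e-setter on 1)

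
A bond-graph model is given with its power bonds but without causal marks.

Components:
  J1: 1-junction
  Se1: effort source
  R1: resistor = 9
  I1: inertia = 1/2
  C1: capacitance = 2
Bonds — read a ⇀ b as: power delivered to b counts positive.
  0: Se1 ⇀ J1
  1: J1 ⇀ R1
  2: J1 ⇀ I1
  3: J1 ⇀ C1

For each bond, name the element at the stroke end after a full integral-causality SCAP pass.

bond 0 |J1
bond 1 |J1
bond 2 |I1
bond 3 |J1

#0 |J1  (source Se1 imposes e)
#2 |I1  (prefer integral on I1)
#1 |J1  (J1: bond 2 brought flow, rest push out)
#3 |J1  (common-f at J1 fixed by 2)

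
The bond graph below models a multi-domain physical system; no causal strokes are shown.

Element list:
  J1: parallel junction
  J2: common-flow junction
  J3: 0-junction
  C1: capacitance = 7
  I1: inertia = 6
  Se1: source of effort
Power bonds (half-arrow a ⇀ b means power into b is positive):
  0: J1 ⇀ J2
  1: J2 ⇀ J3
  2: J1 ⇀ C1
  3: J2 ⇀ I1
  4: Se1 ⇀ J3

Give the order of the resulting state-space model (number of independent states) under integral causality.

#4 stroke at J3  (Se1 fixes effort; stroke away)
#1 stroke at J2  (J3: bond 4 brought effort, rest push out)
#2 stroke at J1  (C1: C, integral causality)
#0 stroke at J2  (common-e at J1 fixed by 2)
#3 stroke at I1  (J2 needs exactly one f-in)

2  (C1, I1 all integral)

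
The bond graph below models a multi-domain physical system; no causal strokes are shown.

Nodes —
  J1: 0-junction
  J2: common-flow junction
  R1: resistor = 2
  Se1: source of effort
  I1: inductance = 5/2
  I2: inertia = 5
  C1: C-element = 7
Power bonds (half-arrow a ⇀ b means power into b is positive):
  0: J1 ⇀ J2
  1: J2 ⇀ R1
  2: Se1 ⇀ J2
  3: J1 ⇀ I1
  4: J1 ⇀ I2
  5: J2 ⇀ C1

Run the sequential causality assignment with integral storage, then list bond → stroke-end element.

#0 stroke→J1
#1 stroke→J2
#2 stroke→J2
#3 stroke→I1
#4 stroke→I2
#5 stroke→J2

β2 |J2  (Se1: effort source, stroke at far end)
β3 |I1  (I1 outputs flow p/I1)
β4 |I2  (I2 outputs flow p/I2)
β0 |J1  (only one effort-in slot at J1)
β1 |J2  (J2 flow already set via bond 0)
β5 |J2  (J2: bond 0 brought flow, rest push out)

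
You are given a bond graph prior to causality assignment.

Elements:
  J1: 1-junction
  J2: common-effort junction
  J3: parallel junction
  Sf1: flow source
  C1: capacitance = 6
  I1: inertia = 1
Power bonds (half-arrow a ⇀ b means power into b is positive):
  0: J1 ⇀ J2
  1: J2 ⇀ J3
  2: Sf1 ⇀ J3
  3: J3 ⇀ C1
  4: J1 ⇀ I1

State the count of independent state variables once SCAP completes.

b2 stroke at Sf1  (Sf1 (Sf) sets flow on bond)
b3 stroke at J3  (prefer integral on C1)
b1 stroke at J2  (J3: bond 3 brought effort, rest push out)
b0 stroke at J1  (J2 effort already set via bond 1)
b4 stroke at I1  (J1 needs exactly one f-in)

2  (C1, I1 all integral)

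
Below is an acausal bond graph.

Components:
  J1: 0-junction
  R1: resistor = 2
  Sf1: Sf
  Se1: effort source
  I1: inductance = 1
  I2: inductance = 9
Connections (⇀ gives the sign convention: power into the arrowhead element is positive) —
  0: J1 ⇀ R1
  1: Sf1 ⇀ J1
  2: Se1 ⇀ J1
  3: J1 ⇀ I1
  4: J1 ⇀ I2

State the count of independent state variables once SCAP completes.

bond 1 stroke→Sf1  (Sf1 fixes flow; stroke at Sf1)
bond 2 stroke→J1  (Se1 fixes effort; stroke away)
bond 0 stroke→R1  (J1 effort already set via bond 2)
bond 3 stroke→I1  (J1 effort already set via bond 2)
bond 4 stroke→I2  (common-e at J1 fixed by 2)

2  (I1, I2 all integral)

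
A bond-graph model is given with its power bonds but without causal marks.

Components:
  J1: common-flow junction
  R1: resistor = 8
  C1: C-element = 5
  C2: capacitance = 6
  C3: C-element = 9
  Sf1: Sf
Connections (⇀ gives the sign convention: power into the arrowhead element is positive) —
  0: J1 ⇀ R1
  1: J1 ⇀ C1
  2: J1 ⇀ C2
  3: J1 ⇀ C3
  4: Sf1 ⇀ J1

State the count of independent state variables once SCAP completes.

3  (C1, C2, C3 all integral)

β4 stroke→Sf1  (Sf1: flow source, stroke at near end)
β0 stroke→J1  (common-f at J1 fixed by 4)
β1 stroke→J1  (J1: bond 4 brought flow, rest push out)
β2 stroke→J1  (J1: bond 4 brought flow, rest push out)
β3 stroke→J1  (J1 flow already set via bond 4)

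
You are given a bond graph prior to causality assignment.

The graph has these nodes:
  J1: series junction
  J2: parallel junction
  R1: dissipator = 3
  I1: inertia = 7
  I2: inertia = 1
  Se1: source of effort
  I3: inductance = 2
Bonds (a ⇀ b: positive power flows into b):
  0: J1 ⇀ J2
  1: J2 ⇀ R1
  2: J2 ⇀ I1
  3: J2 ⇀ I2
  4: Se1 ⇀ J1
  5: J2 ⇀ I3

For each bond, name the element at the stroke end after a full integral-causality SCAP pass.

#0 stroke→J2
#1 stroke→R1
#2 stroke→I1
#3 stroke→I2
#4 stroke→J1
#5 stroke→I3

#4 stroke at J1  (Se1 (Se) sets effort on bond)
#0 stroke at J2  (closing 1-jn rule on J1)
#1 stroke at R1  (J2 effort already set via bond 0)
#2 stroke at I1  (J2: bond 0 brought effort, rest push out)
#3 stroke at I2  (J2 effort already set via bond 0)
#5 stroke at I3  (common-e at J2 fixed by 0)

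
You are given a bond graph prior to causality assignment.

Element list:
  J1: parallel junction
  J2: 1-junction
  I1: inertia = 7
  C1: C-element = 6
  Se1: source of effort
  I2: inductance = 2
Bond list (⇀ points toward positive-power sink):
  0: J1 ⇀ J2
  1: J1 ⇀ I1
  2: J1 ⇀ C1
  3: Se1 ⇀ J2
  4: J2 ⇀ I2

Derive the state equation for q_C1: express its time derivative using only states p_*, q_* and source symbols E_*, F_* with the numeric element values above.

bond 3 stroke→J2  (Se1 (Se) sets effort on bond)
bond 1 stroke→I1  (I1: I, integral causality)
bond 2 stroke→J1  (C1 outputs effort q/C1)
bond 0 stroke→J2  (0-jn J1 has e-setter on 2)
bond 4 stroke→I2  (only one flow-in slot at J2)

dq_C1/dt = -p_I1/7 - p_I2/2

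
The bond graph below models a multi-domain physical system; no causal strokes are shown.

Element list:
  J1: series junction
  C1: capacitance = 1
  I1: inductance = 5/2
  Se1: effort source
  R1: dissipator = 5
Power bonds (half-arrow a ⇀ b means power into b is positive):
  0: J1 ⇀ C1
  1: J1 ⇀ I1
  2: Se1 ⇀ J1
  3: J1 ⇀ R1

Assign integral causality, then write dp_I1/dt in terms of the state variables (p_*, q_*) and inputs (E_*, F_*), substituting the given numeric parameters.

bond 2 stroke at J1  (Se1 fixes effort; stroke away)
bond 0 stroke at J1  (C1 outputs effort q/C1)
bond 1 stroke at I1  (prefer integral on I1)
bond 3 stroke at J1  (J1: bond 1 brought flow, rest push out)

dp_I1/dt = E_Se1 - 2*p_I1 - q_C1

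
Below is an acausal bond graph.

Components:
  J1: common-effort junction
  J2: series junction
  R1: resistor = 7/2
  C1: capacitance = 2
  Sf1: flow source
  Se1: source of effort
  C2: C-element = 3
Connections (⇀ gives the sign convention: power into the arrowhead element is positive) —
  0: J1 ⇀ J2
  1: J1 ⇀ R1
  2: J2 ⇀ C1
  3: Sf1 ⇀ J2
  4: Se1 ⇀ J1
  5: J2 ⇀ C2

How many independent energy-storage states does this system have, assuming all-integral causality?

2  (C1, C2 all integral)

β3 stroke→Sf1  (Sf1 fixes flow; stroke at Sf1)
β4 stroke→J1  (source Se1 imposes e)
β0 stroke→J2  (J1: bond 4 brought effort, rest push out)
β1 stroke→R1  (J1: bond 4 brought effort, rest push out)
β2 stroke→J2  (common-f at J2 fixed by 3)
β5 stroke→J2  (J2 flow already set via bond 3)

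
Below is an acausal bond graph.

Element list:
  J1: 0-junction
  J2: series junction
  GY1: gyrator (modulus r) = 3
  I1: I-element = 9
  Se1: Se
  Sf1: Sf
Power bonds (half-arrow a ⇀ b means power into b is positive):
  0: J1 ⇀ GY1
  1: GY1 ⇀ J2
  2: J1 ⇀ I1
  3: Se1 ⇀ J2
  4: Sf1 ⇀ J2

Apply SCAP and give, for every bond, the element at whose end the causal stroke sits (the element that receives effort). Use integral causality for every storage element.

bond 0 →J1
bond 1 →J2
bond 2 →I1
bond 3 →J2
bond 4 →Sf1

#3 stroke→J2  (Se1 fixes effort; stroke away)
#4 stroke→Sf1  (Sf1 (Sf) sets flow on bond)
#1 stroke→J2  (1-jn J2 has f-setter on 4)
#0 stroke→J1  (GY1: gyrator matches bond 1)
#2 stroke→I1  (J1: bond 0 brought effort, rest push out)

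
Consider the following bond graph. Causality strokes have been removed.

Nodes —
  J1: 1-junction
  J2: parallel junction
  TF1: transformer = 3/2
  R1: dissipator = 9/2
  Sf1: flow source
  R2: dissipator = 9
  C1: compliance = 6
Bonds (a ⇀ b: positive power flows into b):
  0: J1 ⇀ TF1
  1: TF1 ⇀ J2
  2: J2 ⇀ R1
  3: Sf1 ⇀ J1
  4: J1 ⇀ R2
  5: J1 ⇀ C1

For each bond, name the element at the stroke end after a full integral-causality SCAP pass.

β3 →Sf1  (Sf1: flow source, stroke at near end)
β0 →J1  (common-f at J1 fixed by 3)
β4 →J1  (J1: bond 3 brought flow, rest push out)
β5 →J1  (J1 flow already set via bond 3)
β1 →TF1  (TF TF1: opposite of bond 0)
β2 →J2  (J2: last free bond brings effort in)

#0 stroke at J1
#1 stroke at TF1
#2 stroke at J2
#3 stroke at Sf1
#4 stroke at J1
#5 stroke at J1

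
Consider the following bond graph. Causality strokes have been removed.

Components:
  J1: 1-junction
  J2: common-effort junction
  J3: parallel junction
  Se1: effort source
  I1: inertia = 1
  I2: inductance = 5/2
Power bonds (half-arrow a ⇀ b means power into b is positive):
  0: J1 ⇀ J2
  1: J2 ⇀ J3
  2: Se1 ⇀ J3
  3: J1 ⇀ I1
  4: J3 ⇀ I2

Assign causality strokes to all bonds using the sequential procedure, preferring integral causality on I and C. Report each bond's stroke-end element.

bond 2 stroke at J3  (source Se1 imposes e)
bond 1 stroke at J2  (0-jn J3 has e-setter on 2)
bond 4 stroke at I2  (common-e at J3 fixed by 2)
bond 0 stroke at J1  (J2 effort already set via bond 1)
bond 3 stroke at I1  (J1 needs exactly one f-in)

bond 0 →J1
bond 1 →J2
bond 2 →J3
bond 3 →I1
bond 4 →I2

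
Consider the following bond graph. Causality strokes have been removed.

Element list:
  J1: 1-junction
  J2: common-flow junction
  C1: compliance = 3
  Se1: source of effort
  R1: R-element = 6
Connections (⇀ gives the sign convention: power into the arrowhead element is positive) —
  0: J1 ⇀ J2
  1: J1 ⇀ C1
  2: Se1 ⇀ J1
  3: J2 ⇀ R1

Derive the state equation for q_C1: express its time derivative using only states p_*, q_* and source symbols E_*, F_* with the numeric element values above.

β2 |J1  (Se1 (Se) sets effort on bond)
β1 |J1  (C1: C, integral causality)
β0 |J2  (closing 1-jn rule on J1)
β3 |R1  (closing 1-jn rule on J2)

dq_C1/dt = E_Se1/6 - q_C1/18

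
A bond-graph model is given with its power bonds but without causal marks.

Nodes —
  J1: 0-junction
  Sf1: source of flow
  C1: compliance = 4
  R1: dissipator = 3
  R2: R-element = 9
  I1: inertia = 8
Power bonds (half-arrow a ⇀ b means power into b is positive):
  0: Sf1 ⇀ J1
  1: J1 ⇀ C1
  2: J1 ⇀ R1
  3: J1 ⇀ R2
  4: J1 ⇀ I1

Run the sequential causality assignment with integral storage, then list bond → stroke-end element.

β0 stroke at Sf1
β1 stroke at J1
β2 stroke at R1
β3 stroke at R2
β4 stroke at I1

#0 →Sf1  (Sf1: flow source, stroke at near end)
#1 →J1  (C1 outputs effort q/C1)
#2 →R1  (J1 effort already set via bond 1)
#3 →R2  (common-e at J1 fixed by 1)
#4 →I1  (0-jn J1 has e-setter on 1)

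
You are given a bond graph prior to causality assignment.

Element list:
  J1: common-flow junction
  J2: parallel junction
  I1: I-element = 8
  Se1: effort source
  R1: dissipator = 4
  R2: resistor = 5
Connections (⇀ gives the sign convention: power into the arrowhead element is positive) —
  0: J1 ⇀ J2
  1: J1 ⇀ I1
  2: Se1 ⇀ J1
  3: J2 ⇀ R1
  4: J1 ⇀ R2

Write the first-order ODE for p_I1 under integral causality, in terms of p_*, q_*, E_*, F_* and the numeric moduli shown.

dp_I1/dt = E_Se1 - 9*p_I1/8

b2 stroke at J1  (source Se1 imposes e)
b1 stroke at I1  (I1 integral (f out))
b0 stroke at J1  (1-jn J1 has f-setter on 1)
b4 stroke at J1  (J1 flow already set via bond 1)
b3 stroke at J2  (closing 0-jn rule on J2)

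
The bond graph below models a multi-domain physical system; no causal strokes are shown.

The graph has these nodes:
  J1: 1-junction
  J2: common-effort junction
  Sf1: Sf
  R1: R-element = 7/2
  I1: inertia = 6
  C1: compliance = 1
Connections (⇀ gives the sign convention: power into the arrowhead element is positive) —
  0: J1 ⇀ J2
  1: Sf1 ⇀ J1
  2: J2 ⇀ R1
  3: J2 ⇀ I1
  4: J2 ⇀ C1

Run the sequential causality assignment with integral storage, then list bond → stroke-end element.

β0 |J1
β1 |Sf1
β2 |R1
β3 |I1
β4 |J2

bond 1 stroke at Sf1  (Sf1 fixes flow; stroke at Sf1)
bond 0 stroke at J1  (common-f at J1 fixed by 1)
bond 3 stroke at I1  (I1 integral (f out))
bond 4 stroke at J2  (C1 integral (e out))
bond 2 stroke at R1  (0-jn J2 has e-setter on 4)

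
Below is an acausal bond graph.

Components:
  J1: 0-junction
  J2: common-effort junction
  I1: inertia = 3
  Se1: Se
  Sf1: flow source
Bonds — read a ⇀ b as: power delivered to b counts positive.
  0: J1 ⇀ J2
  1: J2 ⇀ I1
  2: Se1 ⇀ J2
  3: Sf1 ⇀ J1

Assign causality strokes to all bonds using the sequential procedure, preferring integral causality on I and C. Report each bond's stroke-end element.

b0 stroke→J1
b1 stroke→I1
b2 stroke→J2
b3 stroke→Sf1

#2 stroke→J2  (Se1: effort source, stroke at far end)
#3 stroke→Sf1  (Sf1: flow source, stroke at near end)
#0 stroke→J1  (closing 0-jn rule on J1)
#1 stroke→I1  (common-e at J2 fixed by 2)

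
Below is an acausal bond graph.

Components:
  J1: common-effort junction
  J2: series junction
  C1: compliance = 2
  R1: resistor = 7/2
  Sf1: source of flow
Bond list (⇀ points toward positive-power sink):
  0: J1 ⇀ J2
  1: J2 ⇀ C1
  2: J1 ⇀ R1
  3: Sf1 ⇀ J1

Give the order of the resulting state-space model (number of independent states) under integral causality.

#3 stroke→Sf1  (Sf1 fixes flow; stroke at Sf1)
#1 stroke→J2  (prefer integral on C1)
#0 stroke→J1  (J2 needs exactly one f-in)
#2 stroke→R1  (common-e at J1 fixed by 0)

1  (C1 all integral)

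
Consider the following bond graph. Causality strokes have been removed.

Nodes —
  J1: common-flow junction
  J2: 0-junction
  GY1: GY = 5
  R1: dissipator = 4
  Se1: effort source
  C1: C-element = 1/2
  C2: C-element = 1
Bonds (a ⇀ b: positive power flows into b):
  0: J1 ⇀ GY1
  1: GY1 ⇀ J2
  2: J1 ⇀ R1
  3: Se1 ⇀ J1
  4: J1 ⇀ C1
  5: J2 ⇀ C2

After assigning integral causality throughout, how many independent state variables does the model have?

β3 →J1  (source Se1 imposes e)
β4 →J1  (prefer integral on C1)
β5 →J2  (C2: C, integral causality)
β1 →GY1  (J2 effort already set via bond 5)
β0 →GY1  (GY GY1: same side as bond 1)
β2 →J1  (common-f at J1 fixed by 0)

2  (C1, C2 all integral)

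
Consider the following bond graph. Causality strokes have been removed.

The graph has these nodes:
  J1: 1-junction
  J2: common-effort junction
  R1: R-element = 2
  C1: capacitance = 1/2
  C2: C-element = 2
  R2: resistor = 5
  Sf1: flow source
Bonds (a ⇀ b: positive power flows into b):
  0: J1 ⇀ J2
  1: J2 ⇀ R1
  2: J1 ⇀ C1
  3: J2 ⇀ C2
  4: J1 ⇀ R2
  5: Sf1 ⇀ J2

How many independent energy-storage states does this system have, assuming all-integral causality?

2  (C1, C2 all integral)

b5 stroke→Sf1  (source Sf1 imposes f)
b2 stroke→J1  (prefer integral on C1)
b3 stroke→J2  (C2 integral (e out))
b0 stroke→J1  (J2 effort already set via bond 3)
b1 stroke→R1  (0-jn J2 has e-setter on 3)
b4 stroke→R2  (closing 1-jn rule on J1)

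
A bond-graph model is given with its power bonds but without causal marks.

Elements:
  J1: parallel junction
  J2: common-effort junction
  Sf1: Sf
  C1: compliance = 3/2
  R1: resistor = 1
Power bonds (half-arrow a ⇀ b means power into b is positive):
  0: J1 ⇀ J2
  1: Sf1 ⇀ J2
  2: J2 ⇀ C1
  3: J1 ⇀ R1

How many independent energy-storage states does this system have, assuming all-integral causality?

1  (C1 all integral)

bond 1 stroke at Sf1  (Sf1 fixes flow; stroke at Sf1)
bond 2 stroke at J2  (C1 outputs effort q/C1)
bond 0 stroke at J1  (0-jn J2 has e-setter on 2)
bond 3 stroke at R1  (common-e at J1 fixed by 0)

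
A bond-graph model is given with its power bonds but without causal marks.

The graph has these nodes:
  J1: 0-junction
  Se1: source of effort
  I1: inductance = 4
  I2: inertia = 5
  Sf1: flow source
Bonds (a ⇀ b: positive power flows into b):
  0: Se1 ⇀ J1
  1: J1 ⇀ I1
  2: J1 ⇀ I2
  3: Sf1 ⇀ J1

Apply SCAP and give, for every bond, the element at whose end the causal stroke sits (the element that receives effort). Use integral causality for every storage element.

#0 |J1  (Se1: effort source, stroke at far end)
#3 |Sf1  (source Sf1 imposes f)
#1 |I1  (J1: bond 0 brought effort, rest push out)
#2 |I2  (J1: bond 0 brought effort, rest push out)

bond 0 stroke→J1
bond 1 stroke→I1
bond 2 stroke→I2
bond 3 stroke→Sf1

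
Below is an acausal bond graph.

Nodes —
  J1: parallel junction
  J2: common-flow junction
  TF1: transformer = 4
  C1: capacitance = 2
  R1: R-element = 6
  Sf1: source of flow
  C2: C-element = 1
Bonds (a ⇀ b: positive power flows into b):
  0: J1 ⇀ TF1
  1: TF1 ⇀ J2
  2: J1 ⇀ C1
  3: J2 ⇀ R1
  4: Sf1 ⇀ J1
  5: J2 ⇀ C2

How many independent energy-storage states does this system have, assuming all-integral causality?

2  (C1, C2 all integral)

β4 stroke at Sf1  (Sf1: flow source, stroke at near end)
β2 stroke at J1  (C1 outputs effort q/C1)
β0 stroke at TF1  (0-jn J1 has e-setter on 2)
β1 stroke at J2  (through TF1, causality passes straight; one stroke at TF1)
β5 stroke at J2  (C2: C, integral causality)
β3 stroke at R1  (J2: last free bond brings flow in)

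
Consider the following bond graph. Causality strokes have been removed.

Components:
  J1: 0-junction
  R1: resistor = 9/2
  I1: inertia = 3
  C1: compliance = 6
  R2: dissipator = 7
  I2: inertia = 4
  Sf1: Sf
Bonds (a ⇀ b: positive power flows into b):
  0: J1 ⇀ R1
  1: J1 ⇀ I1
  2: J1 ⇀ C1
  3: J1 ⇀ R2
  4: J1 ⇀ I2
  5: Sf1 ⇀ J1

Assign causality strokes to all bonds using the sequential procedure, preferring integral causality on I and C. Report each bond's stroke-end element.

#5 |Sf1  (Sf1 (Sf) sets flow on bond)
#1 |I1  (I1 integral (f out))
#2 |J1  (C1: C, integral causality)
#0 |R1  (common-e at J1 fixed by 2)
#3 |R2  (common-e at J1 fixed by 2)
#4 |I2  (J1 effort already set via bond 2)

β0 stroke→R1
β1 stroke→I1
β2 stroke→J1
β3 stroke→R2
β4 stroke→I2
β5 stroke→Sf1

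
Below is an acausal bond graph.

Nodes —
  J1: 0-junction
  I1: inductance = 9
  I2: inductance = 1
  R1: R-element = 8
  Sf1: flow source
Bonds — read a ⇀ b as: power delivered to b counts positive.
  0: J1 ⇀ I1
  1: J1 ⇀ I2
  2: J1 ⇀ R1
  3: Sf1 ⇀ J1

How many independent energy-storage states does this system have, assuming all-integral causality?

2  (I1, I2 all integral)

#3 stroke at Sf1  (Sf1 (Sf) sets flow on bond)
#0 stroke at I1  (I1 outputs flow p/I1)
#1 stroke at I2  (I2 integral (f out))
#2 stroke at J1  (J1: last free bond brings effort in)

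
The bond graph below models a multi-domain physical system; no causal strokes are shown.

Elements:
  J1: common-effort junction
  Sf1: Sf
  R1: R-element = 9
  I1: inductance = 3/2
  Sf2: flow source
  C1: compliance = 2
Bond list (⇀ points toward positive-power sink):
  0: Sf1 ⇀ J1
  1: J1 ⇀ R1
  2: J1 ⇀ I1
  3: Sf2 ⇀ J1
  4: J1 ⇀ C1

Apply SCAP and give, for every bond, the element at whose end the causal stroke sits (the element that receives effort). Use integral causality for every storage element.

#0 stroke→Sf1  (Sf1 fixes flow; stroke at Sf1)
#3 stroke→Sf2  (Sf2: flow source, stroke at near end)
#2 stroke→I1  (I1: I, integral causality)
#4 stroke→J1  (C1 integral (e out))
#1 stroke→R1  (J1 effort already set via bond 4)

bond 0 stroke→Sf1
bond 1 stroke→R1
bond 2 stroke→I1
bond 3 stroke→Sf2
bond 4 stroke→J1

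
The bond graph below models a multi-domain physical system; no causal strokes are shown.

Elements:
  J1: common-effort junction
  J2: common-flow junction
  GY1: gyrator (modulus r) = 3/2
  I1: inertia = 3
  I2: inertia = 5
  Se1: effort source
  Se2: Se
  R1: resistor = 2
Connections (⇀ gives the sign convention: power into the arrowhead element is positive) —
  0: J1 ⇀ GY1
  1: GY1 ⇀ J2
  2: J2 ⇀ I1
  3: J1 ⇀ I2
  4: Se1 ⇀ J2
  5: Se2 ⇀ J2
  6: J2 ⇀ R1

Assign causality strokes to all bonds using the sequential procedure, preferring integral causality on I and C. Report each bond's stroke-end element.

bond 0 stroke at J1
bond 1 stroke at J2
bond 2 stroke at I1
bond 3 stroke at I2
bond 4 stroke at J2
bond 5 stroke at J2
bond 6 stroke at J2

β4 stroke→J2  (Se1 fixes effort; stroke away)
β5 stroke→J2  (Se2 (Se) sets effort on bond)
β2 stroke→I1  (I1 outputs flow p/I1)
β1 stroke→J2  (1-jn J2 has f-setter on 2)
β6 stroke→J2  (1-jn J2 has f-setter on 2)
β0 stroke→J1  (GY1 both-in/both-out from 1)
β3 stroke→I2  (J1: bond 0 brought effort, rest push out)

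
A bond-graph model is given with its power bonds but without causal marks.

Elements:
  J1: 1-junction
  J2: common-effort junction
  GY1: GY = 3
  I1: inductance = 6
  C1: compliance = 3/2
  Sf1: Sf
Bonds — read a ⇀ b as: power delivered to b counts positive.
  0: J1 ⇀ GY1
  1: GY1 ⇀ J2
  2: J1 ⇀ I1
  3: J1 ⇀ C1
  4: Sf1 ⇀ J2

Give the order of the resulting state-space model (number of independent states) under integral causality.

β4 stroke→Sf1  (source Sf1 imposes f)
β1 stroke→J2  (J2 needs exactly one e-in)
β0 stroke→J1  (GY1 both-in/both-out from 1)
β2 stroke→I1  (prefer integral on I1)
β3 stroke→J1  (common-f at J1 fixed by 2)

2  (C1, I1 all integral)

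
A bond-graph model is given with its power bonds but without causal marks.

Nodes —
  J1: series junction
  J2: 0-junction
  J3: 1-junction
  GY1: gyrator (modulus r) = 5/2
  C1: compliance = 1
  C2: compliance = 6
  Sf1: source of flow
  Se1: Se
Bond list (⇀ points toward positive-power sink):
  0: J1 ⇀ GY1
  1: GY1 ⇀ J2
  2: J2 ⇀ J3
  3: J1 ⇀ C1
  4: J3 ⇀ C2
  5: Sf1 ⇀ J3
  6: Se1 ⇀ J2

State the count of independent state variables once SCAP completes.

2  (C1, C2 all integral)

bond 5 stroke at Sf1  (Sf1 (Sf) sets flow on bond)
bond 6 stroke at J2  (Se1: effort source, stroke at far end)
bond 1 stroke at GY1  (J2 effort already set via bond 6)
bond 2 stroke at J3  (common-e at J2 fixed by 6)
bond 4 stroke at J3  (common-f at J3 fixed by 5)
bond 0 stroke at GY1  (through GY1, causality inverts; strokes same side of GY1)
bond 3 stroke at J1  (J1 flow already set via bond 0)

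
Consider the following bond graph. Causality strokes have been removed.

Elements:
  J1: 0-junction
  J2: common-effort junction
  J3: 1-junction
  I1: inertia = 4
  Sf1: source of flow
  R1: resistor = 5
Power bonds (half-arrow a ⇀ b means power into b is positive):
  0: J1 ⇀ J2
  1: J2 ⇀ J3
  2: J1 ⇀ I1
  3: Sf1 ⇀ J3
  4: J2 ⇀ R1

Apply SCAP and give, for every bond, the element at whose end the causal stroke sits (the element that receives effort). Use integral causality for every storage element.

bond 3 |Sf1  (Sf1 fixes flow; stroke at Sf1)
bond 1 |J3  (1-jn J3 has f-setter on 3)
bond 2 |I1  (prefer integral on I1)
bond 0 |J1  (J1: last free bond brings effort in)
bond 4 |J2  (J2 needs exactly one e-in)

bond 0 stroke→J1
bond 1 stroke→J3
bond 2 stroke→I1
bond 3 stroke→Sf1
bond 4 stroke→J2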